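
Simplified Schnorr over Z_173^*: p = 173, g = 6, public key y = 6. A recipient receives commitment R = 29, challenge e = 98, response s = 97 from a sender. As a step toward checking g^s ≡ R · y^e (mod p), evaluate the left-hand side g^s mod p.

140

6^2 = 36
6^4 ≡ 36^2 = 1296 ≡ 85
6^8 ≡ 85^2 = 7225 ≡ 132
6^16 ≡ 132^2 = 17424 ≡ 124
6^32 ≡ 124^2 = 15376 ≡ 152
6^64 ≡ 152^2 = 23104 ≡ 95
97 = 64 + 32 + 1, so 6^97 ≡ 95·152·6 ≡ 140 (mod 173)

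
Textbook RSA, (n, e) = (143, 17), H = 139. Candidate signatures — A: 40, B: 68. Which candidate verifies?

B

Candidate A: Squares mod 143: 40^1≡40, 40^2≡27, 40^4≡14, 40^8≡53, 40^16≡92; 17 = 16 + 1, so 40^17 ≡ 92·40 ≡ 105 (mod 143)
Candidate B: Squares mod 143: 68^1≡68, 68^2≡48, 68^4≡16, 68^8≡113, 68^16≡42; 17 = 16 + 1, so 68^17 ≡ 42·68 ≡ 139 (mod 143)
  → matches H = 139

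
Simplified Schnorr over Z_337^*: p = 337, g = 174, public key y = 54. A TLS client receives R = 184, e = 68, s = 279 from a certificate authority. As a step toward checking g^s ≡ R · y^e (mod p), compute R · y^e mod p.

Squares mod 337: 54^1≡54, 54^2≡220, 54^4≡209, 54^8≡208, 54^16≡128, 54^32≡208, 54^64≡128
68 = 64 + 4, so 54^68 ≡ 128·209 ≡ 129 (mod 337)
R · y^e ≡ 184·129 = 23736 ≡ 146 (mod 337)

146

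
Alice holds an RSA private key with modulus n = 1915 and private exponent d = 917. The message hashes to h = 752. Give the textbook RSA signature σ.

1402

Squares mod 1915: h^1≡752, h^2≡579, h^4≡116, h^8≡51, h^16≡686, h^32≡1421, h^64≡831, h^128≡1161, h^256≡1676, h^512≡1586
917 = 512 + 256 + 128 + 16 + 4 + 1, so h^917 ≡ 1586·1676·1161·686·116·752 ≡ 1402 (mod 1915)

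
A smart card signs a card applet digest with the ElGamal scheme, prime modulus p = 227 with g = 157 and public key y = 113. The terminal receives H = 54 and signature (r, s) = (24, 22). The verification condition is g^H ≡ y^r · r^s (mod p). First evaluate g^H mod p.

Squares mod 227: 157^1≡157, 157^2≡133, 157^4≡210, 157^8≡62, 157^16≡212, 157^32≡225
54 = 32 + 16 + 4 + 2, so 157^54 ≡ 225·212·210·133 ≡ 43 (mod 227)

43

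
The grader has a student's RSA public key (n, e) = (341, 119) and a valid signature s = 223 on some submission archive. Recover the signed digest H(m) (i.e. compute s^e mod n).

26

s^2 ≡ 223^2 = 49729 ≡ 284
s^4 ≡ 284^2 = 80656 ≡ 180
s^8 ≡ 180^2 = 32400 ≡ 5
s^16 ≡ 5^2 = 25
s^32 ≡ 25^2 = 625 ≡ 284
s^64 ≡ 284^2 = 80656 ≡ 180
119 = 64 + 32 + 16 + 4 + 2 + 1, so s^119 ≡ 180·284·25·180·284·223 ≡ 26 (mod 341)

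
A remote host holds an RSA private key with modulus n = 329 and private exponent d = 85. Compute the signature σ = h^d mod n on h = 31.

h^2 ≡ 31^2 = 961 ≡ 303
h^4 ≡ 303^2 = 91809 ≡ 18
h^8 ≡ 18^2 = 324
h^16 ≡ 324^2 = 104976 ≡ 25
h^32 ≡ 25^2 = 625 ≡ 296
h^64 ≡ 296^2 = 87616 ≡ 102
85 = 64 + 16 + 4 + 1, so h^85 ≡ 102·25·18·31 ≡ 304 (mod 329)

304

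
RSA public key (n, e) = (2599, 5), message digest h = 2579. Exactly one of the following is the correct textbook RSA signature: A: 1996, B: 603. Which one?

A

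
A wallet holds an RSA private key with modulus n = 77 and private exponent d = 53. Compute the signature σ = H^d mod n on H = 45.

Squares mod 77: H^1≡45, H^2≡23, H^4≡67, H^8≡23, H^16≡67, H^32≡23
53 = 32 + 16 + 4 + 1, so H^53 ≡ 23·67·67·45 ≡ 12 (mod 77)

12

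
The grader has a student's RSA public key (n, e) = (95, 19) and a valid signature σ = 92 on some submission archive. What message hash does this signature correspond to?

Squares mod 95: σ^1≡92, σ^2≡9, σ^4≡81, σ^8≡6, σ^16≡36
19 = 16 + 2 + 1, so σ^19 ≡ 36·9·92 ≡ 73 (mod 95)

73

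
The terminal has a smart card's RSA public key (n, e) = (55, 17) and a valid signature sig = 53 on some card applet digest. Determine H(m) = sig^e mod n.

sig^2 ≡ 53^2 = 2809 ≡ 4
sig^4 ≡ 4^2 = 16
sig^8 ≡ 16^2 = 256 ≡ 36
sig^16 ≡ 36^2 = 1296 ≡ 31
17 = 16 + 1, so sig^17 ≡ 31·53 ≡ 48 (mod 55)

48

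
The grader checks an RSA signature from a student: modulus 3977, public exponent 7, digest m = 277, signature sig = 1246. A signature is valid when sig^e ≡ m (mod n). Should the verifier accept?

sig^2 ≡ 1246^2 = 1552516 ≡ 1486
sig^4 ≡ 1486^2 = 2208196 ≡ 961
7 = 4 + 2 + 1, so sig^7 ≡ 961·1486·1246 ≡ 3700 (mod 3977)
3700 ≠ 277, so verification fails.

reject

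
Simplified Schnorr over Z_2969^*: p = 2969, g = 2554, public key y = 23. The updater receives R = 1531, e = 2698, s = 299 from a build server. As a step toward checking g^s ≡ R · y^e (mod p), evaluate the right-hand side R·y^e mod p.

23^2 = 529
23^4 ≡ 529^2 = 279841 ≡ 755
23^8 ≡ 755^2 = 570025 ≡ 2946
23^16 ≡ 2946^2 = 8678916 ≡ 529
23^32 ≡ 529^2 = 279841 ≡ 755
23^64 ≡ 755^2 = 570025 ≡ 2946
23^128 ≡ 2946^2 = 8678916 ≡ 529
23^256 ≡ 529^2 = 279841 ≡ 755
23^512 ≡ 755^2 = 570025 ≡ 2946
23^1024 ≡ 2946^2 = 8678916 ≡ 529
23^2048 ≡ 529^2 = 279841 ≡ 755
2698 = 2048 + 512 + 128 + 8 + 2, so 23^2698 ≡ 755·2946·529·2946·529 ≡ 2678 (mod 2969)
R · y^e ≡ 1531·2678 = 4100018 ≡ 2798 (mod 2969)

2798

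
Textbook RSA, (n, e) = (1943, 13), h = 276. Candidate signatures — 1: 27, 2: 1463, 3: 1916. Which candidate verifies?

Candidate 1: Squares mod 1943: 27^1≡27, 27^2≡729, 27^4≡1002, 27^8≡1416; 13 = 8 + 4 + 1, so 27^13 ≡ 1416·1002·27 ≡ 276 (mod 1943)
  → matches h = 276
Candidate 2: Squares mod 1943: 1463^1≡1463, 1463^2≡1126, 1463^4≡1040, 1463^8≡1292; 13 = 8 + 4 + 1, so 1463^13 ≡ 1292·1040·1463 ≡ 792 (mod 1943)
Candidate 3: Squares mod 1943: 1916^1≡1916, 1916^2≡729, 1916^4≡1002, 1916^8≡1416; 13 = 8 + 4 + 1, so 1916^13 ≡ 1416·1002·1916 ≡ 1667 (mod 1943)

1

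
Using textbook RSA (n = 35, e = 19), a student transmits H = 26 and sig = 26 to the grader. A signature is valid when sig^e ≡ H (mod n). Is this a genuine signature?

genuine

sig^2 ≡ 26^2 = 676 ≡ 11
sig^4 ≡ 11^2 = 121 ≡ 16
sig^8 ≡ 16^2 = 256 ≡ 11
sig^16 ≡ 11^2 = 121 ≡ 16
19 = 16 + 2 + 1, so sig^19 ≡ 16·11·26 ≡ 26 (mod 35)
sig^19 mod 35 = 26 matches H.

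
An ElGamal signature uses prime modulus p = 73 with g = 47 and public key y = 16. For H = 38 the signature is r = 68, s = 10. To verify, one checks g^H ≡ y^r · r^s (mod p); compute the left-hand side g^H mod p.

47^2 = 2209 ≡ 19
47^4 ≡ 19^2 = 361 ≡ 69
47^8 ≡ 69^2 = 4761 ≡ 16
47^16 ≡ 16^2 = 256 ≡ 37
47^32 ≡ 37^2 = 1369 ≡ 55
38 = 32 + 4 + 2, so 47^38 ≡ 55·69·19 ≡ 54 (mod 73)

54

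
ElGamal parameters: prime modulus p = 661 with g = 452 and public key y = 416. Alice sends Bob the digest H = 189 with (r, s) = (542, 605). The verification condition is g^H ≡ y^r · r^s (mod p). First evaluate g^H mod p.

Squares mod 661: 452^1≡452, 452^2≡55, 452^4≡381, 452^8≡402, 452^16≡320, 452^32≡606, 452^64≡381, 452^128≡402
189 = 128 + 32 + 16 + 8 + 4 + 1, so 452^189 ≡ 402·606·320·402·381·452 ≡ 590 (mod 661)

590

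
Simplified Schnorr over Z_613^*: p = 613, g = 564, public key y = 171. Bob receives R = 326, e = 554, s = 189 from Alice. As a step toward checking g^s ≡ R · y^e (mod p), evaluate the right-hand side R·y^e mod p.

423

Squares mod 613: 171^1≡171, 171^2≡430, 171^4≡387, 171^8≡197, 171^16≡190, 171^32≡546, 171^64≡198, 171^128≡585, 171^256≡171, 171^512≡430
554 = 512 + 32 + 8 + 2, so 171^554 ≡ 430·546·197·430 ≡ 116 (mod 613)
R · y^e ≡ 326·116 = 37816 ≡ 423 (mod 613)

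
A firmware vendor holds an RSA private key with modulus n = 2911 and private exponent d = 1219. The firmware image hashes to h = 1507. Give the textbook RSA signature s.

h^2 ≡ 1507^2 = 2271049 ≡ 469
h^4 ≡ 469^2 = 219961 ≡ 1636
h^8 ≡ 1636^2 = 2676496 ≡ 1287
h^16 ≡ 1287^2 = 1656369 ≡ 10
h^32 ≡ 10^2 = 100
h^64 ≡ 100^2 = 10000 ≡ 1267
h^128 ≡ 1267^2 = 1605289 ≡ 1328
h^256 ≡ 1328^2 = 1763584 ≡ 2429
h^512 ≡ 2429^2 = 5900041 ≡ 2355
h^1024 ≡ 2355^2 = 5546025 ≡ 570
1219 = 1024 + 128 + 64 + 2 + 1, so h^1219 ≡ 570·1328·1267·469·1507 ≡ 1480 (mod 2911)

1480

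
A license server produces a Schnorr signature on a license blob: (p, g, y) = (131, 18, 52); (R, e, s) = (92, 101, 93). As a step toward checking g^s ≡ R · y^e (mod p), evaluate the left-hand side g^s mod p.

69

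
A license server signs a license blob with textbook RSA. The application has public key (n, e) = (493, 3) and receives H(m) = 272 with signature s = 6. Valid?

s^3 mod 493 = 216
216 ≠ 272, so verification fails.

no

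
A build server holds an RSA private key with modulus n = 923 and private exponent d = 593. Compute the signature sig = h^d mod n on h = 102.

241

h^2 ≡ 102^2 = 10404 ≡ 251
h^4 ≡ 251^2 = 63001 ≡ 237
h^8 ≡ 237^2 = 56169 ≡ 789
h^16 ≡ 789^2 = 622521 ≡ 419
h^32 ≡ 419^2 = 175561 ≡ 191
h^64 ≡ 191^2 = 36481 ≡ 484
h^128 ≡ 484^2 = 234256 ≡ 737
h^256 ≡ 737^2 = 543169 ≡ 445
h^512 ≡ 445^2 = 198025 ≡ 503
593 = 512 + 64 + 16 + 1, so h^593 ≡ 503·484·419·102 ≡ 241 (mod 923)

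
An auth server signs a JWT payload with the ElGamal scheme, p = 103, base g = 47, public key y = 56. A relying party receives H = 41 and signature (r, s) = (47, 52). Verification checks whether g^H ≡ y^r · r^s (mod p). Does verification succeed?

fails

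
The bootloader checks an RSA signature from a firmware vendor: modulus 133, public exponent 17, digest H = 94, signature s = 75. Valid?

s^2 ≡ 75^2 = 5625 ≡ 39
s^4 ≡ 39^2 = 1521 ≡ 58
s^8 ≡ 58^2 = 3364 ≡ 39
s^16 ≡ 39^2 = 1521 ≡ 58
17 = 16 + 1, so s^17 ≡ 58·75 ≡ 94 (mod 133)
Since 94 equals the digest 94, verification succeeds.

yes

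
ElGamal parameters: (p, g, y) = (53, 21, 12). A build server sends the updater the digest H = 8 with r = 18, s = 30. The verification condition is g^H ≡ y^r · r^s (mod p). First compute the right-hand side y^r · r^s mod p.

46

12^2 = 144 ≡ 38
12^4 ≡ 38^2 = 1444 ≡ 13
12^8 ≡ 13^2 = 169 ≡ 10
12^16 ≡ 10^2 = 100 ≡ 47
18 = 16 + 2, so 12^18 ≡ 47·38 ≡ 37 (mod 53)
18^2 = 324 ≡ 6
18^4 ≡ 6^2 = 36
18^8 ≡ 36^2 = 1296 ≡ 24
18^16 ≡ 24^2 = 576 ≡ 46
30 = 16 + 8 + 4 + 2, so 18^30 ≡ 46·24·36·6 ≡ 17 (mod 53)
y^r · r^s ≡ 37·17 = 629 ≡ 46 (mod 53)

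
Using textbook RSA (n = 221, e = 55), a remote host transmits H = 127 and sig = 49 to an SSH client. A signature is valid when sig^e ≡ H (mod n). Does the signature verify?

verifies

Squares mod 221: sig^1≡49, sig^2≡191, sig^4≡16, sig^8≡35, sig^16≡120, sig^32≡35
55 = 32 + 16 + 4 + 2 + 1, so sig^55 ≡ 35·120·16·191·49 ≡ 127 (mod 221)
127 = H, so the signature checks out.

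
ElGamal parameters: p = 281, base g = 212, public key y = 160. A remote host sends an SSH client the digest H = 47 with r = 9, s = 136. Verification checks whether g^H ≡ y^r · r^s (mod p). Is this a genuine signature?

genuine

Left side g^H mod p:
212^2 = 44944 ≡ 265
212^4 ≡ 265^2 = 70225 ≡ 256
212^8 ≡ 256^2 = 65536 ≡ 63
212^16 ≡ 63^2 = 3969 ≡ 35
212^32 ≡ 35^2 = 1225 ≡ 101
47 = 32 + 8 + 4 + 2 + 1, so 212^47 ≡ 101·63·256·265·212 ≡ 18 (mod 281)
Right side y^r · r^s mod p:
160^2 = 25600 ≡ 29
160^4 ≡ 29^2 = 841 ≡ 279
160^8 ≡ 279^2 = 77841 ≡ 4
9 = 8 + 1, so 160^9 ≡ 4·160 ≡ 78 (mod 281)
9^2 = 81
9^4 ≡ 81^2 = 6561 ≡ 98
9^8 ≡ 98^2 = 9604 ≡ 50
9^16 ≡ 50^2 = 2500 ≡ 252
9^32 ≡ 252^2 = 63504 ≡ 279
9^64 ≡ 279^2 = 77841 ≡ 4
9^128 ≡ 4^2 = 16
136 = 128 + 8, so 9^136 ≡ 16·50 ≡ 238 (mod 281)
78·238 = 18564 ≡ 18 (mod 281)
18 ≡ 18 (mod 281), so the signature is genuine.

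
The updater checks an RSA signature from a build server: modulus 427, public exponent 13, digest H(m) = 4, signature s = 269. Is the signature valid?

invalid

s^2 ≡ 269^2 = 72361 ≡ 198
s^4 ≡ 198^2 = 39204 ≡ 347
s^8 ≡ 347^2 = 120409 ≡ 422
13 = 8 + 4 + 1, so s^13 ≡ 422·347·269 ≡ 423 (mod 427)
The recovered value 423 does not match the digest 4.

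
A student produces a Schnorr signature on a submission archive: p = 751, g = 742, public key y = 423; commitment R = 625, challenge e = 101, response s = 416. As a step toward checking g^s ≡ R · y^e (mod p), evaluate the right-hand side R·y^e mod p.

4

Squares mod 751: 423^1≡423, 423^2≡191, 423^4≡433, 423^8≡490, 423^16≡531, 423^32≡336, 423^64≡246
101 = 64 + 32 + 4 + 1, so 423^101 ≡ 246·336·433·423 ≡ 596 (mod 751)
R · y^e ≡ 625·596 = 372500 ≡ 4 (mod 751)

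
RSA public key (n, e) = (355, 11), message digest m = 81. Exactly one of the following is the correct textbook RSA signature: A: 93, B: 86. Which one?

Candidate A: 93^2 = 8649 ≡ 129; 93^4 ≡ 129^2 = 16641 ≡ 311; 93^8 ≡ 311^2 = 96721 ≡ 161; 11 = 8 + 2 + 1, so 93^11 ≡ 161·129·93 ≡ 317 (mod 355)
Candidate B: 86^2 = 7396 ≡ 296; 86^4 ≡ 296^2 = 87616 ≡ 286; 86^8 ≡ 286^2 = 81796 ≡ 146; 11 = 8 + 2 + 1, so 86^11 ≡ 146·296·86 ≡ 81 (mod 355)
  → matches m = 81

B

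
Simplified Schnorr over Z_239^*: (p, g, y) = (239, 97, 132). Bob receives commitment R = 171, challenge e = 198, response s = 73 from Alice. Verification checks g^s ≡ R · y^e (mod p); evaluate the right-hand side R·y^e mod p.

149

132^2 = 17424 ≡ 216
132^4 ≡ 216^2 = 46656 ≡ 51
132^8 ≡ 51^2 = 2601 ≡ 211
132^16 ≡ 211^2 = 44521 ≡ 67
132^32 ≡ 67^2 = 4489 ≡ 187
132^64 ≡ 187^2 = 34969 ≡ 75
132^128 ≡ 75^2 = 5625 ≡ 128
198 = 128 + 64 + 4 + 2, so 132^198 ≡ 128·75·51·216 ≡ 163 (mod 239)
R · y^e ≡ 171·163 = 27873 ≡ 149 (mod 239)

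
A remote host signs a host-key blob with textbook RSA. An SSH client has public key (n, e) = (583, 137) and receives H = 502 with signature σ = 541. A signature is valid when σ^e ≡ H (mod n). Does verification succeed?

σ^137 mod 583 = 502
σ^137 mod 583 = 502 matches H.

passes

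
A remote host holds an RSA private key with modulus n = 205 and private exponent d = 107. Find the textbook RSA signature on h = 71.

Squares mod 205: h^1≡71, h^2≡121, h^4≡86, h^8≡16, h^16≡51, h^32≡141, h^64≡201
107 = 64 + 32 + 8 + 2 + 1, so h^107 ≡ 201·141·16·121·71 ≡ 76 (mod 205)

76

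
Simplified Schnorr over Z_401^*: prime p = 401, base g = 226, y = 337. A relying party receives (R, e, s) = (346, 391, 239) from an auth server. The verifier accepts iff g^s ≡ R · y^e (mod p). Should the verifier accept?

g^s mod p:
226^2 = 51076 ≡ 149
226^4 ≡ 149^2 = 22201 ≡ 146
226^8 ≡ 146^2 = 21316 ≡ 63
226^16 ≡ 63^2 = 3969 ≡ 360
226^32 ≡ 360^2 = 129600 ≡ 77
226^64 ≡ 77^2 = 5929 ≡ 315
226^128 ≡ 315^2 = 99225 ≡ 178
239 = 128 + 64 + 32 + 8 + 4 + 2 + 1, so 226^239 ≡ 178·315·77·63·146·149·226 ≡ 261 (mod 401)
R · y^e mod p:
337^2 = 113569 ≡ 86
337^4 ≡ 86^2 = 7396 ≡ 178
337^8 ≡ 178^2 = 31684 ≡ 5
337^16 ≡ 5^2 = 25
337^32 ≡ 25^2 = 625 ≡ 224
337^64 ≡ 224^2 = 50176 ≡ 51
337^128 ≡ 51^2 = 2601 ≡ 195
337^256 ≡ 195^2 = 38025 ≡ 331
391 = 256 + 128 + 4 + 2 + 1, so 337^391 ≡ 331·195·178·86·337 ≡ 302 (mod 401)
346·302 = 104492 ≡ 232 (mod 401)
261 ≠ 232; the check fails.

reject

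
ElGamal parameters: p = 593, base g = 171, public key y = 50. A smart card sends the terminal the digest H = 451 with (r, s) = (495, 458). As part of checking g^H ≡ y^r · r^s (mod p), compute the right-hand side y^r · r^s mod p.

Squares mod 593: 50^1≡50, 50^2≡128, 50^4≡373, 50^8≡367, 50^16≡78, 50^32≡154, 50^64≡589, 50^128≡16, 50^256≡256
495 = 256 + 128 + 64 + 32 + 8 + 4 + 2 + 1, so 50^495 ≡ 256·16·589·154·367·373·128·50 ≡ 313 (mod 593)
Squares mod 593: 495^1≡495, 495^2≡116, 495^4≡410, 495^8≡281, 495^16≡92, 495^32≡162, 495^64≡152, 495^128≡570, 495^256≡529
458 = 256 + 128 + 64 + 8 + 2, so 495^458 ≡ 529·570·152·281·116 ≡ 81 (mod 593)
y^r · r^s ≡ 313·81 = 25353 ≡ 447 (mod 593)

447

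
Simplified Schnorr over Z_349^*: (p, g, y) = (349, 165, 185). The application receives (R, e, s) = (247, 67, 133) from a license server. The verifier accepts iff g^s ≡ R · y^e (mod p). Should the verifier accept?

reject

g^s mod p:
165^2 = 27225 ≡ 3
165^4 ≡ 3^2 = 9
165^8 ≡ 9^2 = 81
165^16 ≡ 81^2 = 6561 ≡ 279
165^32 ≡ 279^2 = 77841 ≡ 14
165^64 ≡ 14^2 = 196
165^128 ≡ 196^2 = 38416 ≡ 26
133 = 128 + 4 + 1, so 165^133 ≡ 26·9·165 ≡ 220 (mod 349)
R · y^e mod p:
185^2 = 34225 ≡ 23
185^4 ≡ 23^2 = 529 ≡ 180
185^8 ≡ 180^2 = 32400 ≡ 292
185^16 ≡ 292^2 = 85264 ≡ 108
185^32 ≡ 108^2 = 11664 ≡ 147
185^64 ≡ 147^2 = 21609 ≡ 320
67 = 64 + 2 + 1, so 185^67 ≡ 320·23·185 ≡ 151 (mod 349)
247·151 = 37297 ≡ 303 (mod 349)
220 ≠ 303; the check fails.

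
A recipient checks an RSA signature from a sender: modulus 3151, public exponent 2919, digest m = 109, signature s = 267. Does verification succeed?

Squares mod 3151: s^1≡267, s^2≡1967, s^4≡2812, s^8≡1485, s^16≡2676, s^32≡1904, s^64≡1566, s^128≡878, s^256≡2040, s^512≡2280, s^1024≡2401, s^2048≡1622
2919 = 2048 + 512 + 256 + 64 + 32 + 4 + 2 + 1, so s^2919 ≡ 1622·2280·2040·1566·1904·2812·1967·267 ≡ 109 (mod 3151)
Since 109 equals the digest 109, verification succeeds.

passes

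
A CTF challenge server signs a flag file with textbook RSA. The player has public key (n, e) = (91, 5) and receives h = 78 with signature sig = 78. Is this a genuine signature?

Squares mod 91: sig^1≡78, sig^2≡78, sig^4≡78
5 = 4 + 1, so sig^5 ≡ 78·78 ≡ 78 (mod 91)
Since 78 equals the digest 78, verification succeeds.

genuine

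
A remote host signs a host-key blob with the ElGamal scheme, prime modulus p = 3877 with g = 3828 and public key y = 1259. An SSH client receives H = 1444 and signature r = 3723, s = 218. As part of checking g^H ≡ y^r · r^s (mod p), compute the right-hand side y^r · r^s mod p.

403

Squares mod 3877: 1259^1≡1259, 1259^2≡3265, 1259^4≡2352, 1259^8≡3302, 1259^16≡1080, 1259^32≡3300, 1259^64≡3384, 1259^128≡2675, 1259^256≡2560, 1259^512≡1470, 1259^1024≡1411, 1259^2048≡2020
3723 = 2048 + 1024 + 512 + 128 + 8 + 2 + 1, so 1259^3723 ≡ 2020·1411·1470·2675·3302·3265·1259 ≡ 1403 (mod 3877)
Squares mod 3877: 3723^1≡3723, 3723^2≡454, 3723^4≡635, 3723^8≡17, 3723^16≡289, 3723^32≡2104, 3723^64≡3159, 3723^128≡3760
218 = 128 + 64 + 16 + 8 + 2, so 3723^218 ≡ 3760·3159·289·17·454 ≡ 1440 (mod 3877)
y^r · r^s ≡ 1403·1440 = 2020320 ≡ 403 (mod 3877)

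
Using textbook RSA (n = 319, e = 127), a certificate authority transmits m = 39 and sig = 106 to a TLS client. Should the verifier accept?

accept

Squares mod 319: sig^1≡106, sig^2≡71, sig^4≡256, sig^8≡141, sig^16≡103, sig^32≡82, sig^64≡25
127 = 64 + 32 + 16 + 8 + 4 + 2 + 1, so sig^127 ≡ 25·82·103·141·256·71·106 ≡ 39 (mod 319)
Since 39 equals the digest 39, verification succeeds.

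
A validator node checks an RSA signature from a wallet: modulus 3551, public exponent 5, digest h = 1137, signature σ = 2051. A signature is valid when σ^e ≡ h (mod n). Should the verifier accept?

Squares mod 3551: σ^1≡2051, σ^2≡2217, σ^4≡505
5 = 4 + 1, so σ^5 ≡ 505·2051 ≡ 2414 (mod 3551)
The recovered value 2414 does not match the digest 1137.

reject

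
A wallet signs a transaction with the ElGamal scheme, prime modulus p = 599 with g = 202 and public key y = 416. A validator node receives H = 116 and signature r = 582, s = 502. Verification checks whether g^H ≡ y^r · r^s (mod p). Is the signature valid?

Left side g^H mod p:
202^2 = 40804 ≡ 72
202^4 ≡ 72^2 = 5184 ≡ 392
202^8 ≡ 392^2 = 153664 ≡ 320
202^16 ≡ 320^2 = 102400 ≡ 570
202^32 ≡ 570^2 = 324900 ≡ 242
202^64 ≡ 242^2 = 58564 ≡ 461
116 = 64 + 32 + 16 + 4, so 202^116 ≡ 461·242·570·392 ≡ 127 (mod 599)
Right side y^r · r^s mod p:
416^2 = 173056 ≡ 544
416^4 ≡ 544^2 = 295936 ≡ 30
416^8 ≡ 30^2 = 900 ≡ 301
416^16 ≡ 301^2 = 90601 ≡ 152
416^32 ≡ 152^2 = 23104 ≡ 342
416^64 ≡ 342^2 = 116964 ≡ 159
416^128 ≡ 159^2 = 25281 ≡ 123
416^256 ≡ 123^2 = 15129 ≡ 154
416^512 ≡ 154^2 = 23716 ≡ 355
582 = 512 + 64 + 4 + 2, so 416^582 ≡ 355·159·30·544 ≡ 67 (mod 599)
582^2 = 338724 ≡ 289
582^4 ≡ 289^2 = 83521 ≡ 260
582^8 ≡ 260^2 = 67600 ≡ 512
582^16 ≡ 512^2 = 262144 ≡ 381
582^32 ≡ 381^2 = 145161 ≡ 203
582^64 ≡ 203^2 = 41209 ≡ 477
582^128 ≡ 477^2 = 227529 ≡ 508
582^256 ≡ 508^2 = 258064 ≡ 494
502 = 256 + 128 + 64 + 32 + 16 + 4 + 2, so 582^502 ≡ 494·508·477·203·381·260·289 ≡ 136 (mod 599)
67·136 = 9112 ≡ 127 (mod 599)
127 ≡ 127 (mod 599), so the signature is genuine.

valid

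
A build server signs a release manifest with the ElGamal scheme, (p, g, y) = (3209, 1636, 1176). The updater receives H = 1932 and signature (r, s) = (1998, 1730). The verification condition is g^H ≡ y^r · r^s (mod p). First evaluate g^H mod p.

1636^2 = 2676496 ≡ 190
1636^4 ≡ 190^2 = 36100 ≡ 801
1636^8 ≡ 801^2 = 641601 ≡ 3010
1636^16 ≡ 3010^2 = 9060100 ≡ 1093
1636^32 ≡ 1093^2 = 1194649 ≡ 901
1636^64 ≡ 901^2 = 811801 ≡ 3133
1636^128 ≡ 3133^2 = 9815689 ≡ 2567
1636^256 ≡ 2567^2 = 6589489 ≡ 1412
1636^512 ≡ 1412^2 = 1993744 ≡ 955
1636^1024 ≡ 955^2 = 912025 ≡ 669
1932 = 1024 + 512 + 256 + 128 + 8 + 4, so 1636^1932 ≡ 669·955·1412·2567·3010·801 ≡ 807 (mod 3209)

807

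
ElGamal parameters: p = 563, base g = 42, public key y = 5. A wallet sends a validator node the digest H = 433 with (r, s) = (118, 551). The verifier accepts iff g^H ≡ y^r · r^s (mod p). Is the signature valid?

Left side g^H mod p:
42^2 = 1764 ≡ 75
42^4 ≡ 75^2 = 5625 ≡ 558
42^8 ≡ 558^2 = 311364 ≡ 25
42^16 ≡ 25^2 = 625 ≡ 62
42^32 ≡ 62^2 = 3844 ≡ 466
42^64 ≡ 466^2 = 217156 ≡ 401
42^128 ≡ 401^2 = 160801 ≡ 346
42^256 ≡ 346^2 = 119716 ≡ 360
433 = 256 + 128 + 32 + 16 + 1, so 42^433 ≡ 360·346·466·62·42 ≡ 239 (mod 563)
Right side y^r · r^s mod p:
5^2 = 25
5^4 ≡ 25^2 = 625 ≡ 62
5^8 ≡ 62^2 = 3844 ≡ 466
5^16 ≡ 466^2 = 217156 ≡ 401
5^32 ≡ 401^2 = 160801 ≡ 346
5^64 ≡ 346^2 = 119716 ≡ 360
118 = 64 + 32 + 16 + 4 + 2, so 5^118 ≡ 360·346·401·62·25 ≡ 289 (mod 563)
118^2 = 13924 ≡ 412
118^4 ≡ 412^2 = 169744 ≡ 281
118^8 ≡ 281^2 = 78961 ≡ 141
118^16 ≡ 141^2 = 19881 ≡ 176
118^32 ≡ 176^2 = 30976 ≡ 11
118^64 ≡ 11^2 = 121
118^128 ≡ 121^2 = 14641 ≡ 3
118^256 ≡ 3^2 = 9
118^512 ≡ 9^2 = 81
551 = 512 + 32 + 4 + 2 + 1, so 118^551 ≡ 81·11·281·412·118 ≡ 182 (mod 563)
289·182 = 52598 ≡ 239 (mod 563)
239 ≡ 239 (mod 563), so the signature is genuine.

valid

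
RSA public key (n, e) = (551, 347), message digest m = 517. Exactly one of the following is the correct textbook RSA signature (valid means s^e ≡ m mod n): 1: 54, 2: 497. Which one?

1

Candidate 1: Squares mod 551: 54^1≡54, 54^2≡161, 54^4≡24, 54^8≡25, 54^16≡74, 54^32≡517, 54^64≡54, 54^128≡161, 54^256≡24; 347 = 256 + 64 + 16 + 8 + 2 + 1, so 54^347 ≡ 24·54·74·25·161·54 ≡ 517 (mod 551)
  → matches m = 517
Candidate 2: Squares mod 551: 497^1≡497, 497^2≡161, 497^4≡24, 497^8≡25, 497^16≡74, 497^32≡517, 497^64≡54, 497^128≡161, 497^256≡24; 347 = 256 + 64 + 16 + 8 + 2 + 1, so 497^347 ≡ 24·54·74·25·161·497 ≡ 34 (mod 551)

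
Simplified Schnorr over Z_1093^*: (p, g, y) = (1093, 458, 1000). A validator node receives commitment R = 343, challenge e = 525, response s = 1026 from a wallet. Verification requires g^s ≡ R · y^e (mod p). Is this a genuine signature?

forged

g^s mod p:
Squares mod 1093: 458^1≡458, 458^2≡1001, 458^4≡813, 458^8≡797, 458^16≡176, 458^32≡372, 458^64≡666, 458^128≡891, 458^256≡363, 458^512≡609, 458^1024≡354
1026 = 1024 + 2, so 458^1026 ≡ 354·1001 ≡ 222 (mod 1093)
R · y^e mod p:
Squares mod 1093: 1000^1≡1000, 1000^2≡998, 1000^4≡281, 1000^8≡265, 1000^16≡273, 1000^32≡205, 1000^64≡491, 1000^128≡621, 1000^256≡905, 1000^512≡368
525 = 512 + 8 + 4 + 1, so 1000^525 ≡ 368·265·281·1000 ≡ 11 (mod 1093)
343·11 = 3773 ≡ 494 (mod 1093)
222 ≠ 494; the check fails.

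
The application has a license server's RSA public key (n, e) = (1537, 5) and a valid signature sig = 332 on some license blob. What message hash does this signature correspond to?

934

Squares mod 1537: sig^1≡332, sig^2≡1097, sig^4≡1475
5 = 4 + 1, so sig^5 ≡ 1475·332 ≡ 934 (mod 1537)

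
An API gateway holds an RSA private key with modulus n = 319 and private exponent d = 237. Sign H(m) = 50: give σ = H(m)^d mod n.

272

(H(m))^2 ≡ 50^2 = 2500 ≡ 267
(H(m))^4 ≡ 267^2 = 71289 ≡ 152
(H(m))^8 ≡ 152^2 = 23104 ≡ 136
(H(m))^16 ≡ 136^2 = 18496 ≡ 313
(H(m))^32 ≡ 313^2 = 97969 ≡ 36
(H(m))^64 ≡ 36^2 = 1296 ≡ 20
(H(m))^128 ≡ 20^2 = 400 ≡ 81
237 = 128 + 64 + 32 + 8 + 4 + 1, so (H(m))^237 ≡ 81·20·36·136·152·50 ≡ 272 (mod 319)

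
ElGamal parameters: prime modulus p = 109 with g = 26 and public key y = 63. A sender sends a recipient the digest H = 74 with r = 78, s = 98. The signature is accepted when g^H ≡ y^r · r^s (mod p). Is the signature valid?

invalid

Left side g^H mod p:
26^2 = 676 ≡ 22
26^4 ≡ 22^2 = 484 ≡ 48
26^8 ≡ 48^2 = 2304 ≡ 15
26^16 ≡ 15^2 = 225 ≡ 7
26^32 ≡ 7^2 = 49
26^64 ≡ 49^2 = 2401 ≡ 3
74 = 64 + 8 + 2, so 26^74 ≡ 3·15·22 ≡ 9 (mod 109)
Right side y^r · r^s mod p:
63^2 = 3969 ≡ 45
63^4 ≡ 45^2 = 2025 ≡ 63
63^8 ≡ 63^2 = 3969 ≡ 45
63^16 ≡ 45^2 = 2025 ≡ 63
63^32 ≡ 63^2 = 3969 ≡ 45
63^64 ≡ 45^2 = 2025 ≡ 63
78 = 64 + 8 + 4 + 2, so 63^78 ≡ 63·45·63·45 ≡ 1 (mod 109)
78^2 = 6084 ≡ 89
78^4 ≡ 89^2 = 7921 ≡ 73
78^8 ≡ 73^2 = 5329 ≡ 97
78^16 ≡ 97^2 = 9409 ≡ 35
78^32 ≡ 35^2 = 1225 ≡ 26
78^64 ≡ 26^2 = 676 ≡ 22
98 = 64 + 32 + 2, so 78^98 ≡ 22·26·89 ≡ 5 (mod 109)
1·5 = 5 ≡ 5 (mod 109)
9 ≠ 5, so verification fails.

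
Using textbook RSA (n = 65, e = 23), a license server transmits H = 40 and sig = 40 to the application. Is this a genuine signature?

sig^2 ≡ 40^2 = 1600 ≡ 40
sig^4 ≡ 40^2 = 1600 ≡ 40
sig^8 ≡ 40^2 = 1600 ≡ 40
sig^16 ≡ 40^2 = 1600 ≡ 40
23 = 16 + 4 + 2 + 1, so sig^23 ≡ 40·40·40·40 ≡ 40 (mod 65)
sig^23 mod 65 = 40 matches H.

genuine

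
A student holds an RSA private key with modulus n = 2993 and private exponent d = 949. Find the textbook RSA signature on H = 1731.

H^2 ≡ 1731^2 = 2996361 ≡ 368
H^4 ≡ 368^2 = 135424 ≡ 739
H^8 ≡ 739^2 = 546121 ≡ 1395
H^16 ≡ 1395^2 = 1946025 ≡ 575
H^32 ≡ 575^2 = 330625 ≡ 1395
H^64 ≡ 1395^2 = 1946025 ≡ 575
H^128 ≡ 575^2 = 330625 ≡ 1395
H^256 ≡ 1395^2 = 1946025 ≡ 575
H^512 ≡ 575^2 = 330625 ≡ 1395
949 = 512 + 256 + 128 + 32 + 16 + 4 + 1, so H^949 ≡ 1395·575·1395·1395·575·739·1731 ≡ 1116 (mod 2993)

1116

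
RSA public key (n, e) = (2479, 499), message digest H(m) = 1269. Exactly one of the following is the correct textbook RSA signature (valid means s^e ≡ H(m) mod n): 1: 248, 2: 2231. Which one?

2

Candidate 1: Squares mod 2479: 248^1≡248, 248^2≡2008, 248^4≡1210, 248^8≡1490, 248^16≡1395, 248^32≡10, 248^64≡100, 248^128≡84, 248^256≡2098; 499 = 256 + 128 + 64 + 32 + 16 + 2 + 1, so 248^499 ≡ 2098·84·100·10·1395·2008·248 ≡ 1210 (mod 2479)
Candidate 2: Squares mod 2479: 2231^1≡2231, 2231^2≡2008, 2231^4≡1210, 2231^8≡1490, 2231^16≡1395, 2231^32≡10, 2231^64≡100, 2231^128≡84, 2231^256≡2098; 499 = 256 + 128 + 64 + 32 + 16 + 2 + 1, so 2231^499 ≡ 2098·84·100·10·1395·2008·2231 ≡ 1269 (mod 2479)
  → matches H(m) = 1269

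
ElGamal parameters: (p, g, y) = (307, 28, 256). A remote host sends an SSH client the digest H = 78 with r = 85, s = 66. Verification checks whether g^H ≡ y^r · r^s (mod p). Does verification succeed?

fails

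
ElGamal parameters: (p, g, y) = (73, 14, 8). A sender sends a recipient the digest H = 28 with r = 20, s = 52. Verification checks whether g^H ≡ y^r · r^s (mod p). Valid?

Left side g^H mod p:
Squares mod 73: 14^1≡14, 14^2≡50, 14^4≡18, 14^8≡32, 14^16≡2
28 = 16 + 8 + 4, so 14^28 ≡ 2·32·18 ≡ 57 (mod 73)
Right side y^r · r^s mod p:
Squares mod 73: 8^1≡8, 8^2≡64, 8^4≡8, 8^8≡64, 8^16≡8
20 = 16 + 4, so 8^20 ≡ 8·8 ≡ 64 (mod 73)
Squares mod 73: 20^1≡20, 20^2≡35, 20^4≡57, 20^8≡37, 20^16≡55, 20^32≡32
52 = 32 + 16 + 4, so 20^52 ≡ 32·55·57 ≡ 18 (mod 73)
64·18 = 1152 ≡ 57 (mod 73)
57 ≡ 57 (mod 73), so the signature is genuine.

yes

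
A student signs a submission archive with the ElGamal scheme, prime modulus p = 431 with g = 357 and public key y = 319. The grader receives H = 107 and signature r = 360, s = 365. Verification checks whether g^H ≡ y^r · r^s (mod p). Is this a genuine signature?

forged

Left side g^H mod p:
357^2 = 127449 ≡ 304
357^4 ≡ 304^2 = 92416 ≡ 182
357^8 ≡ 182^2 = 33124 ≡ 368
357^16 ≡ 368^2 = 135424 ≡ 90
357^32 ≡ 90^2 = 8100 ≡ 342
357^64 ≡ 342^2 = 116964 ≡ 163
107 = 64 + 32 + 8 + 2 + 1, so 357^107 ≡ 163·342·368·304·357 ≡ 400 (mod 431)
Right side y^r · r^s mod p:
319^2 = 101761 ≡ 45
319^4 ≡ 45^2 = 2025 ≡ 301
319^8 ≡ 301^2 = 90601 ≡ 91
319^16 ≡ 91^2 = 8281 ≡ 92
319^32 ≡ 92^2 = 8464 ≡ 275
319^64 ≡ 275^2 = 75625 ≡ 200
319^128 ≡ 200^2 = 40000 ≡ 348
319^256 ≡ 348^2 = 121104 ≡ 424
360 = 256 + 64 + 32 + 8, so 319^360 ≡ 424·200·275·91 ≡ 128 (mod 431)
360^2 = 129600 ≡ 300
360^4 ≡ 300^2 = 90000 ≡ 352
360^8 ≡ 352^2 = 123904 ≡ 207
360^16 ≡ 207^2 = 42849 ≡ 180
360^32 ≡ 180^2 = 32400 ≡ 75
360^64 ≡ 75^2 = 5625 ≡ 22
360^128 ≡ 22^2 = 484 ≡ 53
360^256 ≡ 53^2 = 2809 ≡ 223
365 = 256 + 64 + 32 + 8 + 4 + 1, so 360^365 ≡ 223·22·75·207·352·360 ≡ 290 (mod 431)
128·290 = 37120 ≡ 54 (mod 431)
400 ≠ 54, so verification fails.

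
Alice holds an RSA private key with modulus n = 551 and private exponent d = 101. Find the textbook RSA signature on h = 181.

546

Squares mod 551: h^1≡181, h^2≡252, h^4≡139, h^8≡36, h^16≡194, h^32≡168, h^64≡123
101 = 64 + 32 + 4 + 1, so h^101 ≡ 123·168·139·181 ≡ 546 (mod 551)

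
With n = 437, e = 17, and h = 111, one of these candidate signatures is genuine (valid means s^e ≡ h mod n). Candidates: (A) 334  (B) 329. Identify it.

Candidate A: 334^2 = 111556 ≡ 121; 334^4 ≡ 121^2 = 14641 ≡ 220; 334^8 ≡ 220^2 = 48400 ≡ 330; 334^16 ≡ 330^2 = 108900 ≡ 87; 17 = 16 + 1, so 334^17 ≡ 87·334 ≡ 216 (mod 437)
Candidate B: 329^2 = 108241 ≡ 302; 329^4 ≡ 302^2 = 91204 ≡ 308; 329^8 ≡ 308^2 = 94864 ≡ 35; 329^16 ≡ 35^2 = 1225 ≡ 351; 17 = 16 + 1, so 329^17 ≡ 351·329 ≡ 111 (mod 437)
  → matches h = 111

B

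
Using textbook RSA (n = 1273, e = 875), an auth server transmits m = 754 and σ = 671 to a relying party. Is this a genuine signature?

forged

σ^2 ≡ 671^2 = 450241 ≡ 872
σ^4 ≡ 872^2 = 760384 ≡ 403
σ^8 ≡ 403^2 = 162409 ≡ 738
σ^16 ≡ 738^2 = 544644 ≡ 1073
σ^32 ≡ 1073^2 = 1151329 ≡ 537
σ^64 ≡ 537^2 = 288369 ≡ 671
σ^128 ≡ 671^2 = 450241 ≡ 872
σ^256 ≡ 872^2 = 760384 ≡ 403
σ^512 ≡ 403^2 = 162409 ≡ 738
875 = 512 + 256 + 64 + 32 + 8 + 2 + 1, so σ^875 ≡ 738·403·671·537·738·872·671 ≡ 872 (mod 1273)
The recovered value 872 does not match the digest 754.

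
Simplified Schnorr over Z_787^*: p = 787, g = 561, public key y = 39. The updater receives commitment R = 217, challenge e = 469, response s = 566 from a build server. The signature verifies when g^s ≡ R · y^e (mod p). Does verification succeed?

fails

g^s mod p:
561^2 = 314721 ≡ 708
561^4 ≡ 708^2 = 501264 ≡ 732
561^8 ≡ 732^2 = 535824 ≡ 664
561^16 ≡ 664^2 = 440896 ≡ 176
561^32 ≡ 176^2 = 30976 ≡ 283
561^64 ≡ 283^2 = 80089 ≡ 602
561^128 ≡ 602^2 = 362404 ≡ 384
561^256 ≡ 384^2 = 147456 ≡ 287
561^512 ≡ 287^2 = 82369 ≡ 521
566 = 512 + 32 + 16 + 4 + 2, so 561^566 ≡ 521·283·176·732·708 ≡ 39 (mod 787)
R · y^e mod p:
39^2 = 1521 ≡ 734
39^4 ≡ 734^2 = 538756 ≡ 448
39^8 ≡ 448^2 = 200704 ≡ 19
39^16 ≡ 19^2 = 361
39^32 ≡ 361^2 = 130321 ≡ 466
39^64 ≡ 466^2 = 217156 ≡ 731
39^128 ≡ 731^2 = 534361 ≡ 775
39^256 ≡ 775^2 = 600625 ≡ 144
469 = 256 + 128 + 64 + 16 + 4 + 1, so 39^469 ≡ 144·775·731·361·448·39 ≡ 250 (mod 787)
217·250 = 54250 ≡ 734 (mod 787)
39 ≠ 734; the check fails.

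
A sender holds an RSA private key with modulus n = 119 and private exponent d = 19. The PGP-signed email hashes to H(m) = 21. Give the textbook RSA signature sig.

98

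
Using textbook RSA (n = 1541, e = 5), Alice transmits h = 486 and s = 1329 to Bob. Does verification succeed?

s^5 mod 1541 = 486
Since 486 equals the digest 486, verification succeeds.

passes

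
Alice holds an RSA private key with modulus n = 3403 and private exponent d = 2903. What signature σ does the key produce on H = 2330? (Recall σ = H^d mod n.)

1491

Squares mod 3403: H^1≡2330, H^2≡1115, H^4≡1130, H^8≡775, H^16≡1697, H^32≡871, H^64≡3175, H^128≡939, H^256≡344, H^512≡2634, H^1024≡2642, H^2048≡611
2903 = 2048 + 512 + 256 + 64 + 16 + 4 + 2 + 1, so H^2903 ≡ 611·2634·344·3175·1697·1130·1115·2330 ≡ 1491 (mod 3403)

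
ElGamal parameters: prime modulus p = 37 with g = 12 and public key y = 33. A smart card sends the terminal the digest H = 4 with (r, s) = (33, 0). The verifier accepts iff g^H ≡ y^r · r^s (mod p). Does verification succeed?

fails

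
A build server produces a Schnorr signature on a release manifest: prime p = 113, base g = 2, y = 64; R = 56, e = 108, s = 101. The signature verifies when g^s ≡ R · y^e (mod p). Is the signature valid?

g^s mod p:
2^2 = 4
2^4 ≡ 4^2 = 16
2^8 ≡ 16^2 = 256 ≡ 30
2^16 ≡ 30^2 = 900 ≡ 109
2^32 ≡ 109^2 = 11881 ≡ 16
2^64 ≡ 16^2 = 256 ≡ 30
101 = 64 + 32 + 4 + 1, so 2^101 ≡ 30·16·16·2 ≡ 105 (mod 113)
R · y^e mod p:
64^2 = 4096 ≡ 28
64^4 ≡ 28^2 = 784 ≡ 106
64^8 ≡ 106^2 = 11236 ≡ 49
64^16 ≡ 49^2 = 2401 ≡ 28
64^32 ≡ 28^2 = 784 ≡ 106
64^64 ≡ 106^2 = 11236 ≡ 49
108 = 64 + 32 + 8 + 4, so 64^108 ≡ 49·106·49·106 ≡ 16 (mod 113)
56·16 = 896 ≡ 105 (mod 113)
105 ≡ 105 (mod 113); signature holds.

valid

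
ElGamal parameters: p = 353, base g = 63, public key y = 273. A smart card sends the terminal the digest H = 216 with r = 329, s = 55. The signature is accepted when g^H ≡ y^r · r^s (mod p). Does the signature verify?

verifies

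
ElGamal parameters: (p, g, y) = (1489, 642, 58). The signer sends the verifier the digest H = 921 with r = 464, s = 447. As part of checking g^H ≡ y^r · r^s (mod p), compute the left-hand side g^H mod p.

642^2 = 412164 ≡ 1200
642^4 ≡ 1200^2 = 1440000 ≡ 137
642^8 ≡ 137^2 = 18769 ≡ 901
642^16 ≡ 901^2 = 811801 ≡ 296
642^32 ≡ 296^2 = 87616 ≡ 1254
642^64 ≡ 1254^2 = 1572516 ≡ 132
642^128 ≡ 132^2 = 17424 ≡ 1045
642^256 ≡ 1045^2 = 1092025 ≡ 588
642^512 ≡ 588^2 = 345744 ≡ 296
921 = 512 + 256 + 128 + 16 + 8 + 1, so 642^921 ≡ 296·588·1045·296·901·642 ≡ 551 (mod 1489)

551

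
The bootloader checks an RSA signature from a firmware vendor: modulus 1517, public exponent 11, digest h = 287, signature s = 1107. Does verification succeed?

fails

s^2 ≡ 1107^2 = 1225449 ≡ 1230
s^4 ≡ 1230^2 = 1512900 ≡ 451
s^8 ≡ 451^2 = 203401 ≡ 123
11 = 8 + 2 + 1, so s^11 ≡ 123·1230·1107 ≡ 1230 (mod 1517)
The recovered value 1230 does not match the digest 287.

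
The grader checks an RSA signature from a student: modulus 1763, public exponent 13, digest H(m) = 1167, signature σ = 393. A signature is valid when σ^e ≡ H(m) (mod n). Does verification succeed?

σ^13 mod 1763 = 1167
Since 1167 equals the digest 1167, verification succeeds.

passes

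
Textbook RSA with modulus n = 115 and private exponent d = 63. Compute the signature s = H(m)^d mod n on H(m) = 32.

(H(m))^2 ≡ 32^2 = 1024 ≡ 104
(H(m))^4 ≡ 104^2 = 10816 ≡ 6
(H(m))^8 ≡ 6^2 = 36
(H(m))^16 ≡ 36^2 = 1296 ≡ 31
(H(m))^32 ≡ 31^2 = 961 ≡ 41
63 = 32 + 16 + 8 + 4 + 2 + 1, so (H(m))^63 ≡ 41·31·36·6·104·32 ≡ 13 (mod 115)

13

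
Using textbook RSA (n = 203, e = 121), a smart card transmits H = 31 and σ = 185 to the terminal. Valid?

yes

Squares mod 203: σ^1≡185, σ^2≡121, σ^4≡25, σ^8≡16, σ^16≡53, σ^32≡170, σ^64≡74
121 = 64 + 32 + 16 + 8 + 1, so σ^121 ≡ 74·170·53·16·185 ≡ 31 (mod 203)
Since 31 equals the digest 31, verification succeeds.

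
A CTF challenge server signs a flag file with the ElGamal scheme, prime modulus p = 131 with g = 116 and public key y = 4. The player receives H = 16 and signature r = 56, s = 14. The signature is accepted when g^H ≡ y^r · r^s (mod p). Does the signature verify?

verifies

Left side g^H mod p:
Squares mod 131: 116^1≡116, 116^2≡94, 116^4≡59, 116^8≡75, 116^16≡123
116^16 ≡ 123 (mod 131)
Right side y^r · r^s mod p:
Squares mod 131: 4^1≡4, 4^2≡16, 4^4≡125, 4^8≡36, 4^16≡117, 4^32≡65
56 = 32 + 16 + 8, so 4^56 ≡ 65·117·36 ≡ 121 (mod 131)
Squares mod 131: 56^1≡56, 56^2≡123, 56^4≡64, 56^8≡35
14 = 8 + 4 + 2, so 56^14 ≡ 35·64·123 ≡ 27 (mod 131)
121·27 = 3267 ≡ 123 (mod 131)
123 ≡ 123 (mod 131), so the signature is genuine.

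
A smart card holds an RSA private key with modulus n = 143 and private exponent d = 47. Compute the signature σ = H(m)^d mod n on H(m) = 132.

33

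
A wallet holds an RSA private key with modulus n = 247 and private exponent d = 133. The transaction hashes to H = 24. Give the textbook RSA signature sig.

H^2 ≡ 24^2 = 576 ≡ 82
H^4 ≡ 82^2 = 6724 ≡ 55
H^8 ≡ 55^2 = 3025 ≡ 61
H^16 ≡ 61^2 = 3721 ≡ 16
H^32 ≡ 16^2 = 256 ≡ 9
H^64 ≡ 9^2 = 81
H^128 ≡ 81^2 = 6561 ≡ 139
133 = 128 + 4 + 1, so H^133 ≡ 139·55·24 ≡ 206 (mod 247)

206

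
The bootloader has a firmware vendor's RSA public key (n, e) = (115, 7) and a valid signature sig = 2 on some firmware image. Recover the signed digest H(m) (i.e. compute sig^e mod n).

13

Squares mod 115: sig^1≡2, sig^2≡4, sig^4≡16
7 = 4 + 2 + 1, so sig^7 ≡ 16·4·2 ≡ 13 (mod 115)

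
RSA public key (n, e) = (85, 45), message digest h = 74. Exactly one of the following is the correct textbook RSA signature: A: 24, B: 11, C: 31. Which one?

A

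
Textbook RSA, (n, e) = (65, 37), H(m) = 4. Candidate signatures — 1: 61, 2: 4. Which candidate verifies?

2

Candidate 1: Squares mod 65: 61^1≡61, 61^2≡16, 61^4≡61, 61^8≡16, 61^16≡61, 61^32≡16; 37 = 32 + 4 + 1, so 61^37 ≡ 16·61·61 ≡ 61 (mod 65)
Candidate 2: Squares mod 65: 4^1≡4, 4^2≡16, 4^4≡61, 4^8≡16, 4^16≡61, 4^32≡16; 37 = 32 + 4 + 1, so 4^37 ≡ 16·61·4 ≡ 4 (mod 65)
  → matches H(m) = 4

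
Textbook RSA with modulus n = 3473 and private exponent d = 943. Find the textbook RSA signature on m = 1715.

2509

m^2 ≡ 1715^2 = 2941225 ≡ 3067
m^4 ≡ 3067^2 = 9406489 ≡ 1605
m^8 ≡ 1605^2 = 2576025 ≡ 2532
m^16 ≡ 2532^2 = 6411024 ≡ 3339
m^32 ≡ 3339^2 = 11148921 ≡ 591
m^64 ≡ 591^2 = 349281 ≡ 1981
m^128 ≡ 1981^2 = 3924361 ≡ 3344
m^256 ≡ 3344^2 = 11182336 ≡ 2749
m^512 ≡ 2749^2 = 7557001 ≡ 3226
943 = 512 + 256 + 128 + 32 + 8 + 4 + 2 + 1, so m^943 ≡ 3226·2749·3344·591·2532·1605·3067·1715 ≡ 2509 (mod 3473)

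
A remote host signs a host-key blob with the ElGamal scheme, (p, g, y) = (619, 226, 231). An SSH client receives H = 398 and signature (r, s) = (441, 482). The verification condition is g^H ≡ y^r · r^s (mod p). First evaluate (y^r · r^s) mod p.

140

231^2 = 53361 ≡ 127
231^4 ≡ 127^2 = 16129 ≡ 35
231^8 ≡ 35^2 = 1225 ≡ 606
231^16 ≡ 606^2 = 367236 ≡ 169
231^32 ≡ 169^2 = 28561 ≡ 87
231^64 ≡ 87^2 = 7569 ≡ 141
231^128 ≡ 141^2 = 19881 ≡ 73
231^256 ≡ 73^2 = 5329 ≡ 377
441 = 256 + 128 + 32 + 16 + 8 + 1, so 231^441 ≡ 377·73·87·169·606·231 ≡ 79 (mod 619)
441^2 = 194481 ≡ 115
441^4 ≡ 115^2 = 13225 ≡ 226
441^8 ≡ 226^2 = 51076 ≡ 318
441^16 ≡ 318^2 = 101124 ≡ 227
441^32 ≡ 227^2 = 51529 ≡ 152
441^64 ≡ 152^2 = 23104 ≡ 201
441^128 ≡ 201^2 = 40401 ≡ 166
441^256 ≡ 166^2 = 27556 ≡ 320
482 = 256 + 128 + 64 + 32 + 2, so 441^482 ≡ 320·166·201·152·115 ≡ 229 (mod 619)
y^r · r^s ≡ 79·229 = 18091 ≡ 140 (mod 619)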